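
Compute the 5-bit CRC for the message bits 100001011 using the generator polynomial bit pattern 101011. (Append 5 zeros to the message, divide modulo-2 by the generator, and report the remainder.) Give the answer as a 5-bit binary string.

01100

Append 5 zeros: 10000101100000. Divide by 101011 (XOR where the leading bit is 1):
  pos 0: 100001 XOR 101011 = 001010
  pos 2: 101001 XOR 101011 = 000010
  pos 6: 101000 XOR 101011 = 000011
Remainder (last 5 bits) = 01100. This is the CRC / FCS.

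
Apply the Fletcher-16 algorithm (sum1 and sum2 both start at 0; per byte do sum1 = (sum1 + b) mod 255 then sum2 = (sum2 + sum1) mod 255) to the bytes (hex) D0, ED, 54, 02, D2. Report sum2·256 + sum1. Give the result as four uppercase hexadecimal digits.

9FE7

Running sums (mod 255):
  after byte 0 (D0): sum1=208, sum2=208
  after byte 1 (ED): sum1=190, sum2=143
  after byte 2 (54): sum1=19, sum2=162
  after byte 3 (02): sum1=21, sum2=183
  after byte 4 (D2): sum1=231, sum2=159
Checksum = sum2·256 + sum1 = 159·256 + 231 = 40935 = 0x9FE7.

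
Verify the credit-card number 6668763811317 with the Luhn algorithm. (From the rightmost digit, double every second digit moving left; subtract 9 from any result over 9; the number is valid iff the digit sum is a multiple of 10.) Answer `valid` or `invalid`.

From the right, keep odd positions and double even positions (subtract 9 from any doubled value over 9):
  doubled (positions 2,4,...): 2 2 7 3 7 3 → sum 24
  kept (positions 1,3,...): 7 3 1 3 7 6 6 → sum 33
Total = 57.
57 mod 10 = 7, so the number is invalid.

invalid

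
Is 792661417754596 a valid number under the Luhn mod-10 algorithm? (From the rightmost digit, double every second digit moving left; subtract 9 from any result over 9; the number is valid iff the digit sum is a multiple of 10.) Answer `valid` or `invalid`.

From the right, keep odd positions and double even positions (subtract 9 from any doubled value over 9):
  doubled (positions 2,4,...): 9 8 5 2 2 3 9 → sum 38
  kept (positions 1,3,...): 6 5 5 7 4 6 2 7 → sum 42
Total = 80.
80 mod 10 = 0, so the number is valid.

valid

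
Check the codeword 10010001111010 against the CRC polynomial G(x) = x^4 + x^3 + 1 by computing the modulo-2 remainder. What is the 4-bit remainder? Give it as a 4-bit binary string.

1011

Modulo-2 division of 10010001111010 by 11001:
  pos 0: 10010 XOR 11001 = 01011
  pos 1: 10110 XOR 11001 = 01111
  pos 2: 11110 XOR 11001 = 00111
  pos 4: 11111 XOR 11001 = 00110
  pos 6: 11011 XOR 11001 = 00010
  pos 9: 10010 XOR 11001 = 01011
Remainder = 1011 (nonzero — an error is detected).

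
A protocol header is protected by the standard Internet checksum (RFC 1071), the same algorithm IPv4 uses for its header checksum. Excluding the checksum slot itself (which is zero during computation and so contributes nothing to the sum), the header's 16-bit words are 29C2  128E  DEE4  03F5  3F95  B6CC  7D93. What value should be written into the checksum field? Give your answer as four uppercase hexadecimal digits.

One's-complement addition (fold any carry out of bit 15 back into bit 0):
  0x29C2 + 0x128E = 0x03C50
  0x3C50 + 0xDEE4 = 0x11B34 → wrap carry → 0x1B35
  0x1B35 + 0x03F5 = 0x01F2A
  0x1F2A + 0x3F95 = 0x05EBF
  0x5EBF + 0xB6CC = 0x1158B → wrap carry → 0x158C
  0x158C + 0x7D93 = 0x0931F
One's-complement sum = 0x931F.
Checksum = ~0x931F & 0xFFFF = 0x6CE0.

6CE0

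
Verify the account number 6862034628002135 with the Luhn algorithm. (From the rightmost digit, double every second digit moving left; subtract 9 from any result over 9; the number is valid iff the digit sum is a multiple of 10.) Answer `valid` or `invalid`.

From the right, keep odd positions and double even positions (subtract 9 from any doubled value over 9):
  doubled (positions 2,4,...): 6 4 0 4 8 0 3 3 → sum 28
  kept (positions 1,3,...): 5 1 0 8 6 3 2 8 → sum 33
Total = 61.
61 mod 10 = 1, so the number is invalid.

invalid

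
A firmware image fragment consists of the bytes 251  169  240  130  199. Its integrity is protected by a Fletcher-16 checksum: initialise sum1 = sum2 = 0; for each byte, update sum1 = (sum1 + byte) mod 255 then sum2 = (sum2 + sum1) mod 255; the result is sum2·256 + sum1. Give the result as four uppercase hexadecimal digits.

Running sums (mod 255):
  after byte 0 (251): sum1=251, sum2=251
  after byte 1 (169): sum1=165, sum2=161
  after byte 2 (240): sum1=150, sum2=56
  after byte 3 (130): sum1=25, sum2=81
  after byte 4 (199): sum1=224, sum2=50
Checksum = sum2·256 + sum1 = 50·256 + 224 = 13024 = 0x32E0.

32E0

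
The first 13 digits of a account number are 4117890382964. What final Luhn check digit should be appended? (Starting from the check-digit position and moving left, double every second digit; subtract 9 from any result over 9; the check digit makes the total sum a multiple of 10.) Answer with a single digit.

Partial digits right→left: 4 6 9 2 8 3 0 9 8 7 1 1 4
Double every second digit counting from the check-digit position (so the 1st, 3rd, 5th, ... of the partial from the right).
  doubled (with −9 where >9): 8 9 7 0 7 2 8 → sum 41
  kept as-is: 6 2 3 9 7 1 → sum 28
Total = 41 + 28 = 69.
Check digit = (10 − (69 mod 10)) mod 10 = 1.

1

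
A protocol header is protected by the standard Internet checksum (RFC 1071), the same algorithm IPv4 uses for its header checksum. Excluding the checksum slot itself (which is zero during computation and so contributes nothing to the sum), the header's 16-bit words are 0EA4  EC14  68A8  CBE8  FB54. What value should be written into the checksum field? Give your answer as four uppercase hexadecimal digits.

One's-complement addition (fold any carry out of bit 15 back into bit 0):
  0x0EA4 + 0xEC14 = 0x0FAB8
  0xFAB8 + 0x68A8 = 0x16360 → wrap carry → 0x6361
  0x6361 + 0xCBE8 = 0x12F49 → wrap carry → 0x2F4A
  0x2F4A + 0xFB54 = 0x12A9E → wrap carry → 0x2A9F
One's-complement sum = 0x2A9F.
Checksum = ~0x2A9F & 0xFFFF = 0xD560.

D560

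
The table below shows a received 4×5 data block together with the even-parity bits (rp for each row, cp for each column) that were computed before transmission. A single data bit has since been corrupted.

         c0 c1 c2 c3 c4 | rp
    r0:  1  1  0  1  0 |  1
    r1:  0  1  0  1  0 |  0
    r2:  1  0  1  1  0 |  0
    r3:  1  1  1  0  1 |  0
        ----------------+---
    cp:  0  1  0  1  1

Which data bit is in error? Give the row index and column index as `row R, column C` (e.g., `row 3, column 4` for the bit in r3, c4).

Recompute each row's even parity and compare to rp:
  r0: data parity 1, sent rp 1 → ok
  r1: data parity 0, sent rp 0 → ok
  r2: data parity 1, sent rp 0 → mismatch
  r3: data parity 0, sent rp 0 → ok
Recompute each column's even parity and compare to cp:
  c0: data parity 1, sent cp 0 → mismatch
  c1: data parity 1, sent cp 1 → ok
  c2: data parity 0, sent cp 0 → ok
  c3: data parity 1, sent cp 1 → ok
  c4: data parity 1, sent cp 1 → ok
Exactly one row (r2) and one column (c0) fail → the flipped bit is at their intersection.

row 2, column 0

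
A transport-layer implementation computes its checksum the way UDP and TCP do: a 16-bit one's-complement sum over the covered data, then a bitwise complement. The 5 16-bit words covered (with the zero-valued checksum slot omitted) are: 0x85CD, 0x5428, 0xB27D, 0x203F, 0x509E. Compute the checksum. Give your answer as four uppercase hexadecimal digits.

02AF

One's-complement addition (fold any carry out of bit 15 back into bit 0):
  0x85CD + 0x5428 = 0x0D9F5
  0xD9F5 + 0xB27D = 0x18C72 → wrap carry → 0x8C73
  0x8C73 + 0x203F = 0x0ACB2
  0xACB2 + 0x509E = 0x0FD50
One's-complement sum = 0xFD50.
Checksum = ~0xFD50 & 0xFFFF = 0x02AF.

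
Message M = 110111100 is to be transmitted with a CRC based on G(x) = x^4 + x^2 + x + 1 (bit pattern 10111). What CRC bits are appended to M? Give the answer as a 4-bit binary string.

Append 4 zeros: 1101111000000. Divide by 10111 (XOR where the leading bit is 1):
  pos 0: 11011 XOR 10111 = 01100
  pos 1: 11001 XOR 10111 = 01110
  pos 2: 11101 XOR 10111 = 01010
  pos 3: 10100 XOR 10111 = 00011
  pos 6: 11000 XOR 10111 = 01111
  pos 7: 11110 XOR 10111 = 01001
  pos 8: 10010 XOR 10111 = 00101
Remainder (last 4 bits) = 0101. This is the CRC / FCS.

0101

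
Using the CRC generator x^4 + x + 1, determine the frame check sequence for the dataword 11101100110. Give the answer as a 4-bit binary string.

Append 4 zeros: 111011001100000. Divide by 10011 (XOR where the leading bit is 1):
  pos 0: 11101 XOR 10011 = 01110
  pos 1: 11101 XOR 10011 = 01110
  pos 2: 11100 XOR 10011 = 01111
  pos 3: 11110 XOR 10011 = 01101
  pos 4: 11011 XOR 10011 = 01000
  pos 5: 10001 XOR 10011 = 00010
  pos 8: 10000 XOR 10011 = 00011
Remainder (last 4 bits) = 1100. This is the CRC / FCS.

1100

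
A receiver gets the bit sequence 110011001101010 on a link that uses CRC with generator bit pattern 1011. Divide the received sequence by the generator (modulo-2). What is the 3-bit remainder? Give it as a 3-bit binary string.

000

Modulo-2 division of 110011001101010 by 1011:
  pos 0: 1100 XOR 1011 = 0111
  pos 1: 1111 XOR 1011 = 0100
  pos 2: 1001 XOR 1011 = 0010
  pos 4: 1000 XOR 1011 = 0011
  pos 6: 1111 XOR 1011 = 0100
  pos 7: 1000 XOR 1011 = 0011
  pos 9: 1110 XOR 1011 = 0101
  pos 10: 1011 XOR 1011 = 0000
Remainder = 000 (zero — the frame passes the CRC check).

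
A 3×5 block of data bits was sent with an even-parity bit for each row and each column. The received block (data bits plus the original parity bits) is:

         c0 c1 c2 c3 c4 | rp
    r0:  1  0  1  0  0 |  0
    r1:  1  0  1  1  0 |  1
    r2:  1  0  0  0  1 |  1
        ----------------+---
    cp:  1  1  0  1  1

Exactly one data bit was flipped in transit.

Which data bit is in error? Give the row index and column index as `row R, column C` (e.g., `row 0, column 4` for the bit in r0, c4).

row 2, column 1

Recompute each row's even parity and compare to rp:
  r0: data parity 0, sent rp 0 → ok
  r1: data parity 1, sent rp 1 → ok
  r2: data parity 0, sent rp 1 → mismatch
Recompute each column's even parity and compare to cp:
  c0: data parity 1, sent cp 1 → ok
  c1: data parity 0, sent cp 1 → mismatch
  c2: data parity 0, sent cp 0 → ok
  c3: data parity 1, sent cp 1 → ok
  c4: data parity 1, sent cp 1 → ok
Exactly one row (r2) and one column (c1) fail → the flipped bit is at their intersection.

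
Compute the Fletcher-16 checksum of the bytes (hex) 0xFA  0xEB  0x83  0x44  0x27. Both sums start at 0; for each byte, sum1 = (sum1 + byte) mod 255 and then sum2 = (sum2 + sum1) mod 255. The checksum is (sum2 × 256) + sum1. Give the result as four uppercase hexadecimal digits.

Running sums (mod 255):
  after byte 0 (0xFA): sum1=250, sum2=250
  after byte 1 (0xEB): sum1=230, sum2=225
  after byte 2 (0x83): sum1=106, sum2=76
  after byte 3 (0x44): sum1=174, sum2=250
  after byte 4 (0x27): sum1=213, sum2=208
Checksum = sum2·256 + sum1 = 208·256 + 213 = 53461 = 0xD0D5.

D0D5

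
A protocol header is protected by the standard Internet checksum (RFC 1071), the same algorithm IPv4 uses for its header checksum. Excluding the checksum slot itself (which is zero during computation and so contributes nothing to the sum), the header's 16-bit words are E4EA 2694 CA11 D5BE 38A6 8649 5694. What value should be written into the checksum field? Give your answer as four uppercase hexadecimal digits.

3F2C

One's-complement addition (fold any carry out of bit 15 back into bit 0):
  0xE4EA + 0x2694 = 0x10B7E → wrap carry → 0x0B7F
  0x0B7F + 0xCA11 = 0x0D590
  0xD590 + 0xD5BE = 0x1AB4E → wrap carry → 0xAB4F
  0xAB4F + 0x38A6 = 0x0E3F5
  0xE3F5 + 0x8649 = 0x16A3E → wrap carry → 0x6A3F
  0x6A3F + 0x5694 = 0x0C0D3
One's-complement sum = 0xC0D3.
Checksum = ~0xC0D3 & 0xFFFF = 0x3F2C.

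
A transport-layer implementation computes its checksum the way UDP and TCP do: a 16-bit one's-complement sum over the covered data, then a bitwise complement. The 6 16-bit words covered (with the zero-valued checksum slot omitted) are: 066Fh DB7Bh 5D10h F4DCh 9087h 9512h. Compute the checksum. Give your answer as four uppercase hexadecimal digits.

One's-complement addition (fold any carry out of bit 15 back into bit 0):
  0x066F + 0xDB7B = 0x0E1EA
  0xE1EA + 0x5D10 = 0x13EFA → wrap carry → 0x3EFB
  0x3EFB + 0xF4DC = 0x133D7 → wrap carry → 0x33D8
  0x33D8 + 0x9087 = 0x0C45F
  0xC45F + 0x9512 = 0x15971 → wrap carry → 0x5972
One's-complement sum = 0x5972.
Checksum = ~0x5972 & 0xFFFF = 0xA68D.

A68D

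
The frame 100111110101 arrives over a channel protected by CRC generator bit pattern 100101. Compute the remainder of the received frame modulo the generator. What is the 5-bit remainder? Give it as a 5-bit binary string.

00100

Modulo-2 division of 100111110101 by 100101:
  pos 0: 100111 XOR 100101 = 000010
  pos 4: 101101 XOR 100101 = 001000
  pos 6: 100001 XOR 100101 = 000100
Remainder = 00100 (nonzero — an error is detected).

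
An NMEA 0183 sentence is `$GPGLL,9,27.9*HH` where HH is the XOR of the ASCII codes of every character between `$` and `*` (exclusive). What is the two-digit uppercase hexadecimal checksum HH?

XOR the ASCII codes of the payload characters:
  'G' = 0x47 → acc = 0x47
  'P' = 0x50 → acc = 0x17
  'G' = 0x47 → acc = 0x50
  'L' = 0x4C → acc = 0x1C
  'L' = 0x4C → acc = 0x50
  ',' = 0x2C → acc = 0x7C
  '9' = 0x39 → acc = 0x45
  ',' = 0x2C → acc = 0x69
  '2' = 0x32 → acc = 0x5B
  '7' = 0x37 → acc = 0x6C
  '.' = 0x2E → acc = 0x42
  '9' = 0x39 → acc = 0x7B
Checksum = 0x7B.

7B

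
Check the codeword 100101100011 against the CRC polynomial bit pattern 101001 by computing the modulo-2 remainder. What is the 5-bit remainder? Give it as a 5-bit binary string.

01101

Modulo-2 division of 100101100011 by 101001:
  pos 0: 100101 XOR 101001 = 001100
  pos 2: 110010 XOR 101001 = 011011
  pos 3: 110110 XOR 101001 = 011111
  pos 4: 111110 XOR 101001 = 010111
  pos 5: 101111 XOR 101001 = 000110
Remainder = 01101 (nonzero — an error is detected).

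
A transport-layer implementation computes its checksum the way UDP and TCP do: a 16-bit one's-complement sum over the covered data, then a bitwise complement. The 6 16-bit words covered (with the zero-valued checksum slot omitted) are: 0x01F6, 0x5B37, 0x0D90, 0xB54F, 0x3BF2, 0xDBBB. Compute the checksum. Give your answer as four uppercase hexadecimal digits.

One's-complement addition (fold any carry out of bit 15 back into bit 0):
  0x01F6 + 0x5B37 = 0x05D2D
  0x5D2D + 0x0D90 = 0x06ABD
  0x6ABD + 0xB54F = 0x1200C → wrap carry → 0x200D
  0x200D + 0x3BF2 = 0x05BFF
  0x5BFF + 0xDBBB = 0x137BA → wrap carry → 0x37BB
One's-complement sum = 0x37BB.
Checksum = ~0x37BB & 0xFFFF = 0xC844.

C844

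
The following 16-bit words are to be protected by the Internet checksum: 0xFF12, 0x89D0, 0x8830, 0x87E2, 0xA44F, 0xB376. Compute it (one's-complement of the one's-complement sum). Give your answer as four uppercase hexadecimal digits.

One's-complement addition (fold any carry out of bit 15 back into bit 0):
  0xFF12 + 0x89D0 = 0x188E2 → wrap carry → 0x88E3
  0x88E3 + 0x8830 = 0x11113 → wrap carry → 0x1114
  0x1114 + 0x87E2 = 0x098F6
  0x98F6 + 0xA44F = 0x13D45 → wrap carry → 0x3D46
  0x3D46 + 0xB376 = 0x0F0BC
One's-complement sum = 0xF0BC.
Checksum = ~0xF0BC & 0xFFFF = 0x0F43.

0F43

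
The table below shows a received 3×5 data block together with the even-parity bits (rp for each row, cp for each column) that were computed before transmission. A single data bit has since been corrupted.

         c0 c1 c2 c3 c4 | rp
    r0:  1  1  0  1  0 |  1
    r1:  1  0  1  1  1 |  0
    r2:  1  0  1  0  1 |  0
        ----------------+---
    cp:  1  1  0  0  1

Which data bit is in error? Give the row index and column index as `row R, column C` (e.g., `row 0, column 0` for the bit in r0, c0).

Recompute each row's even parity and compare to rp:
  r0: data parity 1, sent rp 1 → ok
  r1: data parity 0, sent rp 0 → ok
  r2: data parity 1, sent rp 0 → mismatch
Recompute each column's even parity and compare to cp:
  c0: data parity 1, sent cp 1 → ok
  c1: data parity 1, sent cp 1 → ok
  c2: data parity 0, sent cp 0 → ok
  c3: data parity 0, sent cp 0 → ok
  c4: data parity 0, sent cp 1 → mismatch
Exactly one row (r2) and one column (c4) fail → the flipped bit is at their intersection.

row 2, column 4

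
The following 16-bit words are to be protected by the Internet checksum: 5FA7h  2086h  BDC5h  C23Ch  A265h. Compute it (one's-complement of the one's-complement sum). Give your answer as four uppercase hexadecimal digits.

One's-complement addition (fold any carry out of bit 15 back into bit 0):
  0x5FA7 + 0x2086 = 0x0802D
  0x802D + 0xBDC5 = 0x13DF2 → wrap carry → 0x3DF3
  0x3DF3 + 0xC23C = 0x1002F → wrap carry → 0x0030
  0x0030 + 0xA265 = 0x0A295
One's-complement sum = 0xA295.
Checksum = ~0xA295 & 0xFFFF = 0x5D6A.

5D6A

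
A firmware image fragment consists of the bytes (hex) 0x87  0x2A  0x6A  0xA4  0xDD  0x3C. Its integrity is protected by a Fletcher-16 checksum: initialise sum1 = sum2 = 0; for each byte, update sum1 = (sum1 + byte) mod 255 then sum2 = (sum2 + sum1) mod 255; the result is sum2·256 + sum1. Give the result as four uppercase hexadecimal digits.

Running sums (mod 255):
  after byte 0 (0x87): sum1=135, sum2=135
  after byte 1 (0x2A): sum1=177, sum2=57
  after byte 2 (0x6A): sum1=28, sum2=85
  after byte 3 (0xA4): sum1=192, sum2=22
  after byte 4 (0xDD): sum1=158, sum2=180
  after byte 5 (0x3C): sum1=218, sum2=143
Checksum = sum2·256 + sum1 = 143·256 + 218 = 36826 = 0x8FDA.

8FDA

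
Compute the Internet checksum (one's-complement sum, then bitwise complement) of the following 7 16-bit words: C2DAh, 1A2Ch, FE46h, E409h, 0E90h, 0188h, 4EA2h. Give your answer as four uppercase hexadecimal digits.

One's-complement addition (fold any carry out of bit 15 back into bit 0):
  0xC2DA + 0x1A2C = 0x0DD06
  0xDD06 + 0xFE46 = 0x1DB4C → wrap carry → 0xDB4D
  0xDB4D + 0xE409 = 0x1BF56 → wrap carry → 0xBF57
  0xBF57 + 0x0E90 = 0x0CDE7
  0xCDE7 + 0x0188 = 0x0CF6F
  0xCF6F + 0x4EA2 = 0x11E11 → wrap carry → 0x1E12
One's-complement sum = 0x1E12.
Checksum = ~0x1E12 & 0xFFFF = 0xE1ED.

E1ED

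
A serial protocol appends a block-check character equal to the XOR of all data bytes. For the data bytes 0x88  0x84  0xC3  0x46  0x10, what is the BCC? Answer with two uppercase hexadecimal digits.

XOR the bytes together:
  start with 0x88
  0x88 ⊕ 0x84 = 0x0C
  0x0C ⊕ 0xC3 = 0xCF
  0xCF ⊕ 0x46 = 0x89
  0x89 ⊕ 0x10 = 0x99

99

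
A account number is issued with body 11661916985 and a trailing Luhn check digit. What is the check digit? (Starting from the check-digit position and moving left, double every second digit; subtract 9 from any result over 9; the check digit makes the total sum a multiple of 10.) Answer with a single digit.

1

Partial digits right→left: 5 8 9 6 1 9 1 6 6 1 1
Double every second digit counting from the check-digit position (so the 1st, 3rd, 5th, ... of the partial from the right).
  doubled (with −9 where >9): 1 9 2 2 3 2 → sum 19
  kept as-is: 8 6 9 6 1 → sum 30
Total = 19 + 30 = 49.
Check digit = (10 − (49 mod 10)) mod 10 = 1.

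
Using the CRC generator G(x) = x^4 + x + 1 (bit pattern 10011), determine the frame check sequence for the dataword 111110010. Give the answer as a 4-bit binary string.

Append 4 zeros: 1111100100000. Divide by 10011 (XOR where the leading bit is 1):
  pos 0: 11111 XOR 10011 = 01100
  pos 1: 11000 XOR 10011 = 01011
  pos 2: 10110 XOR 10011 = 00101
  pos 4: 10110 XOR 10011 = 00101
  pos 6: 10100 XOR 10011 = 00111
  pos 8: 11100 XOR 10011 = 01111
Remainder (last 4 bits) = 1111. This is the CRC / FCS.

1111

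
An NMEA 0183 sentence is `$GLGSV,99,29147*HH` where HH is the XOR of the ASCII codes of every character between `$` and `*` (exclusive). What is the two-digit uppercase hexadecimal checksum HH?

70

XOR the ASCII codes of the payload characters:
  'G' = 0x47 → acc = 0x47
  'L' = 0x4C → acc = 0x0B
  'G' = 0x47 → acc = 0x4C
  'S' = 0x53 → acc = 0x1F
  'V' = 0x56 → acc = 0x49
  ',' = 0x2C → acc = 0x65
  '9' = 0x39 → acc = 0x5C
  '9' = 0x39 → acc = 0x65
  ',' = 0x2C → acc = 0x49
  '2' = 0x32 → acc = 0x7B
  '9' = 0x39 → acc = 0x42
  '1' = 0x31 → acc = 0x73
  '4' = 0x34 → acc = 0x47
  '7' = 0x37 → acc = 0x70
Checksum = 0x70.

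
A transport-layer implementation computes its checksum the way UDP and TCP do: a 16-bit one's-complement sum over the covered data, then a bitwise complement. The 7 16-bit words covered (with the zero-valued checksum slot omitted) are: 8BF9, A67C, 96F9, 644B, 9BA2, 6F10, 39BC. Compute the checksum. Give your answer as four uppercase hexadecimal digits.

8DD5

One's-complement addition (fold any carry out of bit 15 back into bit 0):
  0x8BF9 + 0xA67C = 0x13275 → wrap carry → 0x3276
  0x3276 + 0x96F9 = 0x0C96F
  0xC96F + 0x644B = 0x12DBA → wrap carry → 0x2DBB
  0x2DBB + 0x9BA2 = 0x0C95D
  0xC95D + 0x6F10 = 0x1386D → wrap carry → 0x386E
  0x386E + 0x39BC = 0x0722A
One's-complement sum = 0x722A.
Checksum = ~0x722A & 0xFFFF = 0x8DD5.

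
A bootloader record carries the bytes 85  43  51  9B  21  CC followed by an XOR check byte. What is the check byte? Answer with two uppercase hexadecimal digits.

XOR the bytes together:
  start with 0x85
  0x85 ⊕ 0x43 = 0xC6
  0xC6 ⊕ 0x51 = 0x97
  0x97 ⊕ 0x9B = 0x0C
  0x0C ⊕ 0x21 = 0x2D
  0x2D ⊕ 0xCC = 0xE1

E1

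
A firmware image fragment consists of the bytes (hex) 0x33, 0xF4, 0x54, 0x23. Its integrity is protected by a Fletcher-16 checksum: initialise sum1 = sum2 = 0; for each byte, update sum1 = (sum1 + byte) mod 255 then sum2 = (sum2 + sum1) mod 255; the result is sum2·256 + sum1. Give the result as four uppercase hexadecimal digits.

779F

Running sums (mod 255):
  after byte 0 (0x33): sum1=51, sum2=51
  after byte 1 (0xF4): sum1=40, sum2=91
  after byte 2 (0x54): sum1=124, sum2=215
  after byte 3 (0x23): sum1=159, sum2=119
Checksum = sum2·256 + sum1 = 119·256 + 159 = 30623 = 0x779F.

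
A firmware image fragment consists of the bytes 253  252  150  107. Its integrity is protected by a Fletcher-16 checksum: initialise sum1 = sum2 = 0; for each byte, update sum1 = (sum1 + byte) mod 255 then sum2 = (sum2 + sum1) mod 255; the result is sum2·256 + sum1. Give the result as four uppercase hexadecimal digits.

Running sums (mod 255):
  after byte 0 (253): sum1=253, sum2=253
  after byte 1 (252): sum1=250, sum2=248
  after byte 2 (150): sum1=145, sum2=138
  after byte 3 (107): sum1=252, sum2=135
Checksum = sum2·256 + sum1 = 135·256 + 252 = 34812 = 0x87FC.

87FC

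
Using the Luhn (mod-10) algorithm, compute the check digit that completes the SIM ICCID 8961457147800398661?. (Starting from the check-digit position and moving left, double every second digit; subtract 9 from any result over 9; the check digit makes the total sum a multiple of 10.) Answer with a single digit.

8

Partial digits right→left: 1 6 6 8 9 3 0 0 8 7 4 1 7 5 4 1 6 9 8
Double every second digit counting from the check-digit position (so the 1st, 3rd, 5th, ... of the partial from the right).
  doubled (with −9 where >9): 2 3 9 0 7 8 5 8 3 7 → sum 52
  kept as-is: 6 8 3 0 7 1 5 1 9 → sum 40
Total = 52 + 40 = 92.
Check digit = (10 − (92 mod 10)) mod 10 = 8.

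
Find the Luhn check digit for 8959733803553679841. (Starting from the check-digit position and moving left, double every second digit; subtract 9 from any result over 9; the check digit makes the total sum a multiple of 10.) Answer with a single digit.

4

Partial digits right→left: 1 4 8 9 7 6 3 5 5 3 0 8 3 3 7 9 5 9 8
Double every second digit counting from the check-digit position (so the 1st, 3rd, 5th, ... of the partial from the right).
  doubled (with −9 where >9): 2 7 5 6 1 0 6 5 1 7 → sum 40
  kept as-is: 4 9 6 5 3 8 3 9 9 → sum 56
Total = 40 + 56 = 96.
Check digit = (10 − (96 mod 10)) mod 10 = 4.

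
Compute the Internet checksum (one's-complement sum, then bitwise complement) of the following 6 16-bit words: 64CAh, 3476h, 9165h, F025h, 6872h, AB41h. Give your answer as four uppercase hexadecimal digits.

One's-complement addition (fold any carry out of bit 15 back into bit 0):
  0x64CA + 0x3476 = 0x09940
  0x9940 + 0x9165 = 0x12AA5 → wrap carry → 0x2AA6
  0x2AA6 + 0xF025 = 0x11ACB → wrap carry → 0x1ACC
  0x1ACC + 0x6872 = 0x0833E
  0x833E + 0xAB41 = 0x12E7F → wrap carry → 0x2E80
One's-complement sum = 0x2E80.
Checksum = ~0x2E80 & 0xFFFF = 0xD17F.

D17F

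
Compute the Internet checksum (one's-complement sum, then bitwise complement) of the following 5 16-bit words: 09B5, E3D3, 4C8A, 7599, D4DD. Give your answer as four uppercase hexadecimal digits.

One's-complement addition (fold any carry out of bit 15 back into bit 0):
  0x09B5 + 0xE3D3 = 0x0ED88
  0xED88 + 0x4C8A = 0x13A12 → wrap carry → 0x3A13
  0x3A13 + 0x7599 = 0x0AFAC
  0xAFAC + 0xD4DD = 0x18489 → wrap carry → 0x848A
One's-complement sum = 0x848A.
Checksum = ~0x848A & 0xFFFF = 0x7B75.

7B75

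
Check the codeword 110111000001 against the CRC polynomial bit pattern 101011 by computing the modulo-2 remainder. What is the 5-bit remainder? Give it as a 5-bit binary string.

Modulo-2 division of 110111000001 by 101011:
  pos 0: 110111 XOR 101011 = 011100
  pos 1: 111000 XOR 101011 = 010011
  pos 2: 100110 XOR 101011 = 001101
  pos 4: 110100 XOR 101011 = 011111
  pos 5: 111110 XOR 101011 = 010101
  pos 6: 101011 XOR 101011 = 000000
Remainder = 00000 (zero — the frame passes the CRC check).

00000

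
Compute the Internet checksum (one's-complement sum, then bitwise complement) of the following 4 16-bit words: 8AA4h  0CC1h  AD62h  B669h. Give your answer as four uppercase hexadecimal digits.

04CE

One's-complement addition (fold any carry out of bit 15 back into bit 0):
  0x8AA4 + 0x0CC1 = 0x09765
  0x9765 + 0xAD62 = 0x144C7 → wrap carry → 0x44C8
  0x44C8 + 0xB669 = 0x0FB31
One's-complement sum = 0xFB31.
Checksum = ~0xFB31 & 0xFFFF = 0x04CE.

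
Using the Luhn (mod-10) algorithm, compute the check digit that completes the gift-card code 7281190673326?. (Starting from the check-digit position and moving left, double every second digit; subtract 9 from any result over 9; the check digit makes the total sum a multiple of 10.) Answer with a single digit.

9

Partial digits right→left: 6 2 3 3 7 6 0 9 1 1 8 2 7
Double every second digit counting from the check-digit position (so the 1st, 3rd, 5th, ... of the partial from the right).
  doubled (with −9 where >9): 3 6 5 0 2 7 5 → sum 28
  kept as-is: 2 3 6 9 1 2 → sum 23
Total = 28 + 23 = 51.
Check digit = (10 − (51 mod 10)) mod 10 = 9.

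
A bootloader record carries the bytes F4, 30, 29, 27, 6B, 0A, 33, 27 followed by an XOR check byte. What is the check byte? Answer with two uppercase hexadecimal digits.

BF

XOR the bytes together:
  start with 0xF4
  0xF4 ⊕ 0x30 = 0xC4
  0xC4 ⊕ 0x29 = 0xED
  0xED ⊕ 0x27 = 0xCA
  0xCA ⊕ 0x6B = 0xA1
  0xA1 ⊕ 0x0A = 0xAB
  0xAB ⊕ 0x33 = 0x98
  0x98 ⊕ 0x27 = 0xBF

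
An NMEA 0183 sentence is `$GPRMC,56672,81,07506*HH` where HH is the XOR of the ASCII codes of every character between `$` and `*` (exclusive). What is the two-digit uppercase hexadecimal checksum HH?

6A

XOR the ASCII codes of the payload characters:
  'G' = 0x47 → acc = 0x47
  'P' = 0x50 → acc = 0x17
  'R' = 0x52 → acc = 0x45
  'M' = 0x4D → acc = 0x08
  'C' = 0x43 → acc = 0x4B
  ',' = 0x2C → acc = 0x67
  '5' = 0x35 → acc = 0x52
  '6' = 0x36 → acc = 0x64
  '6' = 0x36 → acc = 0x52
  '7' = 0x37 → acc = 0x65
  '2' = 0x32 → acc = 0x57
  ',' = 0x2C → acc = 0x7B
  '8' = 0x38 → acc = 0x43
  '1' = 0x31 → acc = 0x72
  ',' = 0x2C → acc = 0x5E
  '0' = 0x30 → acc = 0x6E
  '7' = 0x37 → acc = 0x59
  '5' = 0x35 → acc = 0x6C
  '0' = 0x30 → acc = 0x5C
  '6' = 0x36 → acc = 0x6A
Checksum = 0x6A.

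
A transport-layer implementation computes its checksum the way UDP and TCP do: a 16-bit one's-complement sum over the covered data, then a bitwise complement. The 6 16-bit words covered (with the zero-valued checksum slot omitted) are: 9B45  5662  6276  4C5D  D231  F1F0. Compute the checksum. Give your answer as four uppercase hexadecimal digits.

9B61

One's-complement addition (fold any carry out of bit 15 back into bit 0):
  0x9B45 + 0x5662 = 0x0F1A7
  0xF1A7 + 0x6276 = 0x1541D → wrap carry → 0x541E
  0x541E + 0x4C5D = 0x0A07B
  0xA07B + 0xD231 = 0x172AC → wrap carry → 0x72AD
  0x72AD + 0xF1F0 = 0x1649D → wrap carry → 0x649E
One's-complement sum = 0x649E.
Checksum = ~0x649E & 0xFFFF = 0x9B61.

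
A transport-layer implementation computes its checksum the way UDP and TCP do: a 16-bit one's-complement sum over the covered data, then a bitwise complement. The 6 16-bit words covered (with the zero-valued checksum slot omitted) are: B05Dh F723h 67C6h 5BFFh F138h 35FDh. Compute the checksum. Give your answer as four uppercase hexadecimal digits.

6D82

One's-complement addition (fold any carry out of bit 15 back into bit 0):
  0xB05D + 0xF723 = 0x1A780 → wrap carry → 0xA781
  0xA781 + 0x67C6 = 0x10F47 → wrap carry → 0x0F48
  0x0F48 + 0x5BFF = 0x06B47
  0x6B47 + 0xF138 = 0x15C7F → wrap carry → 0x5C80
  0x5C80 + 0x35FD = 0x0927D
One's-complement sum = 0x927D.
Checksum = ~0x927D & 0xFFFF = 0x6D82.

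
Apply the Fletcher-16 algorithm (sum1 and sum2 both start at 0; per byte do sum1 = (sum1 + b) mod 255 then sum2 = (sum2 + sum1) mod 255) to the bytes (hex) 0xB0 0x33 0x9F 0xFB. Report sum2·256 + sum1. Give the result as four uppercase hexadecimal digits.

Running sums (mod 255):
  after byte 0 (0xB0): sum1=176, sum2=176
  after byte 1 (0x33): sum1=227, sum2=148
  after byte 2 (0x9F): sum1=131, sum2=24
  after byte 3 (0xFB): sum1=127, sum2=151
Checksum = sum2·256 + sum1 = 151·256 + 127 = 38783 = 0x977F.

977F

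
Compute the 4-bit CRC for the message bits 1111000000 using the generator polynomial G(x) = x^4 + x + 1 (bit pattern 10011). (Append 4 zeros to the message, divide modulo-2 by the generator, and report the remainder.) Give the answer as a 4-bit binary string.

Append 4 zeros: 11110000000000. Divide by 10011 (XOR where the leading bit is 1):
  pos 0: 11110 XOR 10011 = 01101
  pos 1: 11010 XOR 10011 = 01001
  pos 2: 10010 XOR 10011 = 00001
  pos 6: 10000 XOR 10011 = 00011
  pos 9: 11000 XOR 10011 = 01011
Remainder (last 4 bits) = 1011. This is the CRC / FCS.

1011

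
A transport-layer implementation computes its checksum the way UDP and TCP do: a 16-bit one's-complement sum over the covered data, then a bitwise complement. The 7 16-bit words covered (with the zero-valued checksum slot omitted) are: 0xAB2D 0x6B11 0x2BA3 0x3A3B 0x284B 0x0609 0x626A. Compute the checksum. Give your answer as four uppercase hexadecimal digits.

One's-complement addition (fold any carry out of bit 15 back into bit 0):
  0xAB2D + 0x6B11 = 0x1163E → wrap carry → 0x163F
  0x163F + 0x2BA3 = 0x041E2
  0x41E2 + 0x3A3B = 0x07C1D
  0x7C1D + 0x284B = 0x0A468
  0xA468 + 0x0609 = 0x0AA71
  0xAA71 + 0x626A = 0x10CDB → wrap carry → 0x0CDC
One's-complement sum = 0x0CDC.
Checksum = ~0x0CDC & 0xFFFF = 0xF323.

F323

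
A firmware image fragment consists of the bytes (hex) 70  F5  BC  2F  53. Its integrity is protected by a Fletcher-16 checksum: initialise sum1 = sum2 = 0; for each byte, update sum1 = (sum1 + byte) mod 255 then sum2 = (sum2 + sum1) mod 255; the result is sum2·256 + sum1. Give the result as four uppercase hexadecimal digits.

Running sums (mod 255):
  after byte 0 (70): sum1=112, sum2=112
  after byte 1 (F5): sum1=102, sum2=214
  after byte 2 (BC): sum1=35, sum2=249
  after byte 3 (2F): sum1=82, sum2=76
  after byte 4 (53): sum1=165, sum2=241
Checksum = sum2·256 + sum1 = 241·256 + 165 = 61861 = 0xF1A5.

F1A5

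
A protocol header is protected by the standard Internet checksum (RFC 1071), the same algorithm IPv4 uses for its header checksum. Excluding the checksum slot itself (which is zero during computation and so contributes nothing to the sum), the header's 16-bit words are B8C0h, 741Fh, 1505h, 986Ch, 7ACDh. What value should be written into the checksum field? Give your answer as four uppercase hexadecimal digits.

AAE0

One's-complement addition (fold any carry out of bit 15 back into bit 0):
  0xB8C0 + 0x741F = 0x12CDF → wrap carry → 0x2CE0
  0x2CE0 + 0x1505 = 0x041E5
  0x41E5 + 0x986C = 0x0DA51
  0xDA51 + 0x7ACD = 0x1551E → wrap carry → 0x551F
One's-complement sum = 0x551F.
Checksum = ~0x551F & 0xFFFF = 0xAAE0.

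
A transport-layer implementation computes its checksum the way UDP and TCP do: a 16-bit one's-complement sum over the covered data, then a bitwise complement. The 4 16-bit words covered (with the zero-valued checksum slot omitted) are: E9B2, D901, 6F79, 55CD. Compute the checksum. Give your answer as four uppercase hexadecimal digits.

7804

One's-complement addition (fold any carry out of bit 15 back into bit 0):
  0xE9B2 + 0xD901 = 0x1C2B3 → wrap carry → 0xC2B4
  0xC2B4 + 0x6F79 = 0x1322D → wrap carry → 0x322E
  0x322E + 0x55CD = 0x087FB
One's-complement sum = 0x87FB.
Checksum = ~0x87FB & 0xFFFF = 0x7804.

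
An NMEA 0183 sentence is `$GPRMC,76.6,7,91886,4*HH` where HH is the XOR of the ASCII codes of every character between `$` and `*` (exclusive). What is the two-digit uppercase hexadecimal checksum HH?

XOR the ASCII codes of the payload characters:
  'G' = 0x47 → acc = 0x47
  'P' = 0x50 → acc = 0x17
  'R' = 0x52 → acc = 0x45
  'M' = 0x4D → acc = 0x08
  'C' = 0x43 → acc = 0x4B
  ',' = 0x2C → acc = 0x67
  '7' = 0x37 → acc = 0x50
  '6' = 0x36 → acc = 0x66
  '.' = 0x2E → acc = 0x48
  '6' = 0x36 → acc = 0x7E
  ',' = 0x2C → acc = 0x52
  '7' = 0x37 → acc = 0x65
  ',' = 0x2C → acc = 0x49
  '9' = 0x39 → acc = 0x70
  '1' = 0x31 → acc = 0x41
  '8' = 0x38 → acc = 0x79
  '8' = 0x38 → acc = 0x41
  '6' = 0x36 → acc = 0x77
  ',' = 0x2C → acc = 0x5B
  '4' = 0x34 → acc = 0x6F
Checksum = 0x6F.

6F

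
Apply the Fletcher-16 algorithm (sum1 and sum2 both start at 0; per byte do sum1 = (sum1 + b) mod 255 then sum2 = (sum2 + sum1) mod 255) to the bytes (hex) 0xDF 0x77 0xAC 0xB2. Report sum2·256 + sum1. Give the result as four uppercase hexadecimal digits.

F1B6

Running sums (mod 255):
  after byte 0 (0xDF): sum1=223, sum2=223
  after byte 1 (0x77): sum1=87, sum2=55
  after byte 2 (0xAC): sum1=4, sum2=59
  after byte 3 (0xB2): sum1=182, sum2=241
Checksum = sum2·256 + sum1 = 241·256 + 182 = 61878 = 0xF1B6.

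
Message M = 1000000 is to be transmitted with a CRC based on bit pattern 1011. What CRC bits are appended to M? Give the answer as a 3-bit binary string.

100

Append 3 zeros: 1000000000. Divide by 1011 (XOR where the leading bit is 1):
  pos 0: 1000 XOR 1011 = 0011
  pos 2: 1100 XOR 1011 = 0111
  pos 3: 1110 XOR 1011 = 0101
  pos 4: 1010 XOR 1011 = 0001
Remainder (last 3 bits) = 100. This is the CRC / FCS.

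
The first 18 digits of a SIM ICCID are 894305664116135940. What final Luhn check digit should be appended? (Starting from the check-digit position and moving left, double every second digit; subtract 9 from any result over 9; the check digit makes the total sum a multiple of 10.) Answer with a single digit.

Partial digits right→left: 0 4 9 5 3 1 6 1 1 4 6 6 5 0 3 4 9 8
Double every second digit counting from the check-digit position (so the 1st, 3rd, 5th, ... of the partial from the right).
  doubled (with −9 where >9): 0 9 6 3 2 3 1 6 9 → sum 39
  kept as-is: 4 5 1 1 4 6 0 4 8 → sum 33
Total = 39 + 33 = 72.
Check digit = (10 − (72 mod 10)) mod 10 = 8.

8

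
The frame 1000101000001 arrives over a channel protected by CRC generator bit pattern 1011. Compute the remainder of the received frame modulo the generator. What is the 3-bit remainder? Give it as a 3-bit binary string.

001

Modulo-2 division of 1000101000001 by 1011:
  pos 0: 1000 XOR 1011 = 0011
  pos 2: 1110 XOR 1011 = 0101
  pos 3: 1011 XOR 1011 = 0000
Remainder = 001 (nonzero — an error is detected).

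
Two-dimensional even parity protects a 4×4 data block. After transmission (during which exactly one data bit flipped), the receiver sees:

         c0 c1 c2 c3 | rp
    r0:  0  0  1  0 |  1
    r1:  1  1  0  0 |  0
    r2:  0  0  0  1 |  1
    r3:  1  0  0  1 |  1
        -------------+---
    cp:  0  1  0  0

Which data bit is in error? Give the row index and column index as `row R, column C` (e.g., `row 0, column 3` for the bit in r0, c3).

row 3, column 2

Recompute each row's even parity and compare to rp:
  r0: data parity 1, sent rp 1 → ok
  r1: data parity 0, sent rp 0 → ok
  r2: data parity 1, sent rp 1 → ok
  r3: data parity 0, sent rp 1 → mismatch
Recompute each column's even parity and compare to cp:
  c0: data parity 0, sent cp 0 → ok
  c1: data parity 1, sent cp 1 → ok
  c2: data parity 1, sent cp 0 → mismatch
  c3: data parity 0, sent cp 0 → ok
Exactly one row (r3) and one column (c2) fail → the flipped bit is at their intersection.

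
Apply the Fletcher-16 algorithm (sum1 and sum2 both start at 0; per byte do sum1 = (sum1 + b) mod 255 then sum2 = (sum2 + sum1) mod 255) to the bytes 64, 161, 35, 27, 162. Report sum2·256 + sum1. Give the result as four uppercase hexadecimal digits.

Running sums (mod 255):
  after byte 0 (64): sum1=64, sum2=64
  after byte 1 (161): sum1=225, sum2=34
  after byte 2 (35): sum1=5, sum2=39
  after byte 3 (27): sum1=32, sum2=71
  after byte 4 (162): sum1=194, sum2=10
Checksum = sum2·256 + sum1 = 10·256 + 194 = 2754 = 0x0AC2.

0AC2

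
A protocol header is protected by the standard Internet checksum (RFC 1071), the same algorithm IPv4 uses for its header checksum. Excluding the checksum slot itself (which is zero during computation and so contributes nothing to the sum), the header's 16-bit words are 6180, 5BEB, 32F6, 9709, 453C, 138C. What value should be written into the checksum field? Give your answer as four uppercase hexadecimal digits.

1FCC

One's-complement addition (fold any carry out of bit 15 back into bit 0):
  0x6180 + 0x5BEB = 0x0BD6B
  0xBD6B + 0x32F6 = 0x0F061
  0xF061 + 0x9709 = 0x1876A → wrap carry → 0x876B
  0x876B + 0x453C = 0x0CCA7
  0xCCA7 + 0x138C = 0x0E033
One's-complement sum = 0xE033.
Checksum = ~0xE033 & 0xFFFF = 0x1FCC.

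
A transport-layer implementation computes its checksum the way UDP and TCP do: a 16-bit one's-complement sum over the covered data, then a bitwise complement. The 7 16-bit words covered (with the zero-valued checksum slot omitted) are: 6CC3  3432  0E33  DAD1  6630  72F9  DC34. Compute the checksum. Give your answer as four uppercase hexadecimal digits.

C0A6

One's-complement addition (fold any carry out of bit 15 back into bit 0):
  0x6CC3 + 0x3432 = 0x0A0F5
  0xA0F5 + 0x0E33 = 0x0AF28
  0xAF28 + 0xDAD1 = 0x189F9 → wrap carry → 0x89FA
  0x89FA + 0x6630 = 0x0F02A
  0xF02A + 0x72F9 = 0x16323 → wrap carry → 0x6324
  0x6324 + 0xDC34 = 0x13F58 → wrap carry → 0x3F59
One's-complement sum = 0x3F59.
Checksum = ~0x3F59 & 0xFFFF = 0xC0A6.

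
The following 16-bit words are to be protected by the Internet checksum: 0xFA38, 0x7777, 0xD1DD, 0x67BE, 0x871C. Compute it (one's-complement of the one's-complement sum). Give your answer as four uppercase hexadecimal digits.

CD96

One's-complement addition (fold any carry out of bit 15 back into bit 0):
  0xFA38 + 0x7777 = 0x171AF → wrap carry → 0x71B0
  0x71B0 + 0xD1DD = 0x1438D → wrap carry → 0x438E
  0x438E + 0x67BE = 0x0AB4C
  0xAB4C + 0x871C = 0x13268 → wrap carry → 0x3269
One's-complement sum = 0x3269.
Checksum = ~0x3269 & 0xFFFF = 0xCD96.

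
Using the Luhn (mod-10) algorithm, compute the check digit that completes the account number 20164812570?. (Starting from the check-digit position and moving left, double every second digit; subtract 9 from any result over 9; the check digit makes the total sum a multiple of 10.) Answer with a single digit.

Partial digits right→left: 0 7 5 2 1 8 4 6 1 0 2
Double every second digit counting from the check-digit position (so the 1st, 3rd, 5th, ... of the partial from the right).
  doubled (with −9 where >9): 0 1 2 8 2 4 → sum 17
  kept as-is: 7 2 8 6 0 → sum 23
Total = 17 + 23 = 40.
Check digit = (10 − (40 mod 10)) mod 10 = 0.

0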